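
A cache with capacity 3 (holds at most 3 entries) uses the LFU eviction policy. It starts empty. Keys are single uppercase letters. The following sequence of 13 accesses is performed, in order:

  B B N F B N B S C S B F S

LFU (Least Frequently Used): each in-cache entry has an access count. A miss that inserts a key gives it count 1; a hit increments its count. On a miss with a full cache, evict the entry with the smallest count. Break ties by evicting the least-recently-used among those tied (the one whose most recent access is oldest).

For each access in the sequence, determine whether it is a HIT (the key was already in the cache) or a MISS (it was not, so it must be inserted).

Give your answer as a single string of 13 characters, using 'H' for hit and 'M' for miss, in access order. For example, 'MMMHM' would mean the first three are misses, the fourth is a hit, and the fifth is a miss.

LFU simulation (capacity=3):
  1. access B: MISS. Cache: [B(c=1)]
  2. access B: HIT, count now 2. Cache: [B(c=2)]
  3. access N: MISS. Cache: [N(c=1) B(c=2)]
  4. access F: MISS. Cache: [N(c=1) F(c=1) B(c=2)]
  5. access B: HIT, count now 3. Cache: [N(c=1) F(c=1) B(c=3)]
  6. access N: HIT, count now 2. Cache: [F(c=1) N(c=2) B(c=3)]
  7. access B: HIT, count now 4. Cache: [F(c=1) N(c=2) B(c=4)]
  8. access S: MISS, evict F(c=1). Cache: [S(c=1) N(c=2) B(c=4)]
  9. access C: MISS, evict S(c=1). Cache: [C(c=1) N(c=2) B(c=4)]
  10. access S: MISS, evict C(c=1). Cache: [S(c=1) N(c=2) B(c=4)]
  11. access B: HIT, count now 5. Cache: [S(c=1) N(c=2) B(c=5)]
  12. access F: MISS, evict S(c=1). Cache: [F(c=1) N(c=2) B(c=5)]
  13. access S: MISS, evict F(c=1). Cache: [S(c=1) N(c=2) B(c=5)]
Total: 5 hits, 8 misses, 5 evictions

Answer: MHMMHHHMMMHMM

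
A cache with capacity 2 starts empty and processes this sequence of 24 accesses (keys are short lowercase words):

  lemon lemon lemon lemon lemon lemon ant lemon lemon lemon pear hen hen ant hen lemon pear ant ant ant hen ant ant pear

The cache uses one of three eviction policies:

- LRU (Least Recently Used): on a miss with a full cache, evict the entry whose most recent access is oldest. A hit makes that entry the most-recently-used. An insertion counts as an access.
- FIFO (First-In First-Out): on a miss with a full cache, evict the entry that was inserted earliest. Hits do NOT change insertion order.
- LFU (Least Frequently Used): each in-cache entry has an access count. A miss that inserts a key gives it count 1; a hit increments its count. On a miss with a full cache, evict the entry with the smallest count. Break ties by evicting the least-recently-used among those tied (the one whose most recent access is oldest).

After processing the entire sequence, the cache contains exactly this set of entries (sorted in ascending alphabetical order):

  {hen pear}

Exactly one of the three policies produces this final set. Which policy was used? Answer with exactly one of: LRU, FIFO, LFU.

Answer: FIFO

Derivation:
Simulating under each policy and comparing final sets:
  LRU: final set = {ant pear} -> differs
  FIFO: final set = {hen pear} -> MATCHES target
  LFU: final set = {lemon pear} -> differs
Only FIFO produces the target set.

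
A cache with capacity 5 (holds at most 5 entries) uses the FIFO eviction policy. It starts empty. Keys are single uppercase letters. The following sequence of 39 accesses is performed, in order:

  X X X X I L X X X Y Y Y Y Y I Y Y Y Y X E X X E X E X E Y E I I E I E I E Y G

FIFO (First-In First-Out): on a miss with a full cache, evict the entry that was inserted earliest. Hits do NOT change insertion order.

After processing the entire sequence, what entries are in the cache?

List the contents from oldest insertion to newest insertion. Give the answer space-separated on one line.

Answer: I L Y E G

Derivation:
FIFO simulation (capacity=5):
  1. access X: MISS. Cache (old->new): [X]
  2. access X: HIT. Cache (old->new): [X]
  3. access X: HIT. Cache (old->new): [X]
  4. access X: HIT. Cache (old->new): [X]
  5. access I: MISS. Cache (old->new): [X I]
  6. access L: MISS. Cache (old->new): [X I L]
  7. access X: HIT. Cache (old->new): [X I L]
  8. access X: HIT. Cache (old->new): [X I L]
  9. access X: HIT. Cache (old->new): [X I L]
  10. access Y: MISS. Cache (old->new): [X I L Y]
  11. access Y: HIT. Cache (old->new): [X I L Y]
  12. access Y: HIT. Cache (old->new): [X I L Y]
  13. access Y: HIT. Cache (old->new): [X I L Y]
  14. access Y: HIT. Cache (old->new): [X I L Y]
  15. access I: HIT. Cache (old->new): [X I L Y]
  16. access Y: HIT. Cache (old->new): [X I L Y]
  17. access Y: HIT. Cache (old->new): [X I L Y]
  18. access Y: HIT. Cache (old->new): [X I L Y]
  19. access Y: HIT. Cache (old->new): [X I L Y]
  20. access X: HIT. Cache (old->new): [X I L Y]
  21. access E: MISS. Cache (old->new): [X I L Y E]
  22. access X: HIT. Cache (old->new): [X I L Y E]
  23. access X: HIT. Cache (old->new): [X I L Y E]
  24. access E: HIT. Cache (old->new): [X I L Y E]
  25. access X: HIT. Cache (old->new): [X I L Y E]
  26. access E: HIT. Cache (old->new): [X I L Y E]
  27. access X: HIT. Cache (old->new): [X I L Y E]
  28. access E: HIT. Cache (old->new): [X I L Y E]
  29. access Y: HIT. Cache (old->new): [X I L Y E]
  30. access E: HIT. Cache (old->new): [X I L Y E]
  31. access I: HIT. Cache (old->new): [X I L Y E]
  32. access I: HIT. Cache (old->new): [X I L Y E]
  33. access E: HIT. Cache (old->new): [X I L Y E]
  34. access I: HIT. Cache (old->new): [X I L Y E]
  35. access E: HIT. Cache (old->new): [X I L Y E]
  36. access I: HIT. Cache (old->new): [X I L Y E]
  37. access E: HIT. Cache (old->new): [X I L Y E]
  38. access Y: HIT. Cache (old->new): [X I L Y E]
  39. access G: MISS, evict X. Cache (old->new): [I L Y E G]
Total: 33 hits, 6 misses, 1 evictions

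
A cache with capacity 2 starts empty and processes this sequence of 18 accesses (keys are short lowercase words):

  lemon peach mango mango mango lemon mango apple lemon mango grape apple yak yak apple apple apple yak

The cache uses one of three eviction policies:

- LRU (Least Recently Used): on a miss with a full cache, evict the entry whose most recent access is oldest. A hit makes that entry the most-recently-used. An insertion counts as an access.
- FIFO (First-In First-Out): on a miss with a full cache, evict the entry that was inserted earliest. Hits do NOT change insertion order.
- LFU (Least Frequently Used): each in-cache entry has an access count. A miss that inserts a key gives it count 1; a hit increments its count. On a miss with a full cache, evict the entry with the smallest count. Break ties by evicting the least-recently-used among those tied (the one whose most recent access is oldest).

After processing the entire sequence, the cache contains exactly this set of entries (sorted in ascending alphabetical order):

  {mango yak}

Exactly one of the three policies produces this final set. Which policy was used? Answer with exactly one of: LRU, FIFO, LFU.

Answer: LFU

Derivation:
Simulating under each policy and comparing final sets:
  LRU: final set = {apple yak} -> differs
  FIFO: final set = {apple yak} -> differs
  LFU: final set = {mango yak} -> MATCHES target
Only LFU produces the target set.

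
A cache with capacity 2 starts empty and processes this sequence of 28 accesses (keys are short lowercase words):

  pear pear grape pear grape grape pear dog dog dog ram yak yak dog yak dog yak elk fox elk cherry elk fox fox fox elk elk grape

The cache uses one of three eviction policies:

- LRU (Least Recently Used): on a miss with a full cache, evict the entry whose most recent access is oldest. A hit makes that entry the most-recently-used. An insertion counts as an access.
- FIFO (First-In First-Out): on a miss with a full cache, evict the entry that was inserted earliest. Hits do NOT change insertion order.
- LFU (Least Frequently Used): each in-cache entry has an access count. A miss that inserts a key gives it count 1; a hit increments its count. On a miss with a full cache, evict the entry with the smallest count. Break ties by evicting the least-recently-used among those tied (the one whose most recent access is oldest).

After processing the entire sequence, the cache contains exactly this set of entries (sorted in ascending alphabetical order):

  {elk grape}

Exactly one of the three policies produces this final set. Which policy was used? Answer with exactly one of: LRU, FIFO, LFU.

Answer: LRU

Derivation:
Simulating under each policy and comparing final sets:
  LRU: final set = {elk grape} -> MATCHES target
  FIFO: final set = {fox grape} -> differs
  LFU: final set = {grape pear} -> differs
Only LRU produces the target set.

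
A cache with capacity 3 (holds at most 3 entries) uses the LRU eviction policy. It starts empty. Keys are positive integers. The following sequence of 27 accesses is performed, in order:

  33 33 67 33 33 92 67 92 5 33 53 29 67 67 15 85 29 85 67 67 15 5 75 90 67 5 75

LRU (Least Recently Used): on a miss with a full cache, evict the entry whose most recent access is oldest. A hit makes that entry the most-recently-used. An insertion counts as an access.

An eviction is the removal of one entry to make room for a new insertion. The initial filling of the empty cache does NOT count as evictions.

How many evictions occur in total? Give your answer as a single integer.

Answer: 16

Derivation:
LRU simulation (capacity=3):
  1. access 33: MISS. Cache (LRU->MRU): [33]
  2. access 33: HIT. Cache (LRU->MRU): [33]
  3. access 67: MISS. Cache (LRU->MRU): [33 67]
  4. access 33: HIT. Cache (LRU->MRU): [67 33]
  5. access 33: HIT. Cache (LRU->MRU): [67 33]
  6. access 92: MISS. Cache (LRU->MRU): [67 33 92]
  7. access 67: HIT. Cache (LRU->MRU): [33 92 67]
  8. access 92: HIT. Cache (LRU->MRU): [33 67 92]
  9. access 5: MISS, evict 33. Cache (LRU->MRU): [67 92 5]
  10. access 33: MISS, evict 67. Cache (LRU->MRU): [92 5 33]
  11. access 53: MISS, evict 92. Cache (LRU->MRU): [5 33 53]
  12. access 29: MISS, evict 5. Cache (LRU->MRU): [33 53 29]
  13. access 67: MISS, evict 33. Cache (LRU->MRU): [53 29 67]
  14. access 67: HIT. Cache (LRU->MRU): [53 29 67]
  15. access 15: MISS, evict 53. Cache (LRU->MRU): [29 67 15]
  16. access 85: MISS, evict 29. Cache (LRU->MRU): [67 15 85]
  17. access 29: MISS, evict 67. Cache (LRU->MRU): [15 85 29]
  18. access 85: HIT. Cache (LRU->MRU): [15 29 85]
  19. access 67: MISS, evict 15. Cache (LRU->MRU): [29 85 67]
  20. access 67: HIT. Cache (LRU->MRU): [29 85 67]
  21. access 15: MISS, evict 29. Cache (LRU->MRU): [85 67 15]
  22. access 5: MISS, evict 85. Cache (LRU->MRU): [67 15 5]
  23. access 75: MISS, evict 67. Cache (LRU->MRU): [15 5 75]
  24. access 90: MISS, evict 15. Cache (LRU->MRU): [5 75 90]
  25. access 67: MISS, evict 5. Cache (LRU->MRU): [75 90 67]
  26. access 5: MISS, evict 75. Cache (LRU->MRU): [90 67 5]
  27. access 75: MISS, evict 90. Cache (LRU->MRU): [67 5 75]
Total: 8 hits, 19 misses, 16 evictions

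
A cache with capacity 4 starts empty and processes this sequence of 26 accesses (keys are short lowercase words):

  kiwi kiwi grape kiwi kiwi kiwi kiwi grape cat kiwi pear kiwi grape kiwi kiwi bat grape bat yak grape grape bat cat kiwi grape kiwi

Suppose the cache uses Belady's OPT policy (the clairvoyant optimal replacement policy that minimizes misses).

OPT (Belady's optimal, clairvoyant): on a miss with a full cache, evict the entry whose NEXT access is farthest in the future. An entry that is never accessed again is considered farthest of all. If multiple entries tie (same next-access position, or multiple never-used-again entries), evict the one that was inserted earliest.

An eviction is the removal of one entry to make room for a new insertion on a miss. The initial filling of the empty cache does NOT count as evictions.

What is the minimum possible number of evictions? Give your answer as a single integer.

OPT (Belady) simulation (capacity=4):
  1. access kiwi: MISS. Cache: [kiwi]
  2. access kiwi: HIT. Next use of kiwi: step 4. Cache: [kiwi]
  3. access grape: MISS. Cache: [kiwi grape]
  4. access kiwi: HIT. Next use of kiwi: step 5. Cache: [kiwi grape]
  5. access kiwi: HIT. Next use of kiwi: step 6. Cache: [kiwi grape]
  6. access kiwi: HIT. Next use of kiwi: step 7. Cache: [kiwi grape]
  7. access kiwi: HIT. Next use of kiwi: step 10. Cache: [kiwi grape]
  8. access grape: HIT. Next use of grape: step 13. Cache: [kiwi grape]
  9. access cat: MISS. Cache: [kiwi grape cat]
  10. access kiwi: HIT. Next use of kiwi: step 12. Cache: [kiwi grape cat]
  11. access pear: MISS. Cache: [kiwi grape cat pear]
  12. access kiwi: HIT. Next use of kiwi: step 14. Cache: [kiwi grape cat pear]
  13. access grape: HIT. Next use of grape: step 17. Cache: [kiwi grape cat pear]
  14. access kiwi: HIT. Next use of kiwi: step 15. Cache: [kiwi grape cat pear]
  15. access kiwi: HIT. Next use of kiwi: step 24. Cache: [kiwi grape cat pear]
  16. access bat: MISS, evict pear (next use: never). Cache: [kiwi grape cat bat]
  17. access grape: HIT. Next use of grape: step 20. Cache: [kiwi grape cat bat]
  18. access bat: HIT. Next use of bat: step 22. Cache: [kiwi grape cat bat]
  19. access yak: MISS, evict kiwi (next use: step 24). Cache: [grape cat bat yak]
  20. access grape: HIT. Next use of grape: step 21. Cache: [grape cat bat yak]
  21. access grape: HIT. Next use of grape: step 25. Cache: [grape cat bat yak]
  22. access bat: HIT. Next use of bat: never. Cache: [grape cat bat yak]
  23. access cat: HIT. Next use of cat: never. Cache: [grape cat bat yak]
  24. access kiwi: MISS, evict cat (next use: never). Cache: [grape bat yak kiwi]
  25. access grape: HIT. Next use of grape: never. Cache: [grape bat yak kiwi]
  26. access kiwi: HIT. Next use of kiwi: never. Cache: [grape bat yak kiwi]
Total: 19 hits, 7 misses, 3 evictions

Answer: 3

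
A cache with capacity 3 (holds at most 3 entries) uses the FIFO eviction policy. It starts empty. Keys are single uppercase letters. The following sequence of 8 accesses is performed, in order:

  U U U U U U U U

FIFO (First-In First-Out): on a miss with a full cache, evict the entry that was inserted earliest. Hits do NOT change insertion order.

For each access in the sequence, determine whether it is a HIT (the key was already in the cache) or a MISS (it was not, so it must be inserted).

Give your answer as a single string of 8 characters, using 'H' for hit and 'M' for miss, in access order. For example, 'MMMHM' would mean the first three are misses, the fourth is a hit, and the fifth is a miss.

Answer: MHHHHHHH

Derivation:
FIFO simulation (capacity=3):
  1. access U: MISS. Cache (old->new): [U]
  2. access U: HIT. Cache (old->new): [U]
  3. access U: HIT. Cache (old->new): [U]
  4. access U: HIT. Cache (old->new): [U]
  5. access U: HIT. Cache (old->new): [U]
  6. access U: HIT. Cache (old->new): [U]
  7. access U: HIT. Cache (old->new): [U]
  8. access U: HIT. Cache (old->new): [U]
Total: 7 hits, 1 misses, 0 evictions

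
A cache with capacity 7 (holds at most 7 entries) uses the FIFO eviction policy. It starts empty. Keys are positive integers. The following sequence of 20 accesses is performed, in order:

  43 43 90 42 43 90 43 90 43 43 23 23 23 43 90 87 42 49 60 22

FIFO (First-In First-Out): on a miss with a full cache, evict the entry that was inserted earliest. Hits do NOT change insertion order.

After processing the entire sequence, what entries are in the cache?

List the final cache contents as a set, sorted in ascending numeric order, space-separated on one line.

FIFO simulation (capacity=7):
  1. access 43: MISS. Cache (old->new): [43]
  2. access 43: HIT. Cache (old->new): [43]
  3. access 90: MISS. Cache (old->new): [43 90]
  4. access 42: MISS. Cache (old->new): [43 90 42]
  5. access 43: HIT. Cache (old->new): [43 90 42]
  6. access 90: HIT. Cache (old->new): [43 90 42]
  7. access 43: HIT. Cache (old->new): [43 90 42]
  8. access 90: HIT. Cache (old->new): [43 90 42]
  9. access 43: HIT. Cache (old->new): [43 90 42]
  10. access 43: HIT. Cache (old->new): [43 90 42]
  11. access 23: MISS. Cache (old->new): [43 90 42 23]
  12. access 23: HIT. Cache (old->new): [43 90 42 23]
  13. access 23: HIT. Cache (old->new): [43 90 42 23]
  14. access 43: HIT. Cache (old->new): [43 90 42 23]
  15. access 90: HIT. Cache (old->new): [43 90 42 23]
  16. access 87: MISS. Cache (old->new): [43 90 42 23 87]
  17. access 42: HIT. Cache (old->new): [43 90 42 23 87]
  18. access 49: MISS. Cache (old->new): [43 90 42 23 87 49]
  19. access 60: MISS. Cache (old->new): [43 90 42 23 87 49 60]
  20. access 22: MISS, evict 43. Cache (old->new): [90 42 23 87 49 60 22]
Total: 12 hits, 8 misses, 1 evictions

Answer: 22 23 42 49 60 87 90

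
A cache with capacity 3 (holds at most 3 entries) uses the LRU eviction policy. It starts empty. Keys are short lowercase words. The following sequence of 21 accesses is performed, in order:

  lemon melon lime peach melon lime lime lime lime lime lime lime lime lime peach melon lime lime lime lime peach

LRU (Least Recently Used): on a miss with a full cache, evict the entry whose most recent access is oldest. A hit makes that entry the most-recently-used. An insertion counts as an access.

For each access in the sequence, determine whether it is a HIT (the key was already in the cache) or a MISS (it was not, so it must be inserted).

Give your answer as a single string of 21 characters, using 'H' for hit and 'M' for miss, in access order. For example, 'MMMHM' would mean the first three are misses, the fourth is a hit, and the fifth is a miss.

LRU simulation (capacity=3):
  1. access lemon: MISS. Cache (LRU->MRU): [lemon]
  2. access melon: MISS. Cache (LRU->MRU): [lemon melon]
  3. access lime: MISS. Cache (LRU->MRU): [lemon melon lime]
  4. access peach: MISS, evict lemon. Cache (LRU->MRU): [melon lime peach]
  5. access melon: HIT. Cache (LRU->MRU): [lime peach melon]
  6. access lime: HIT. Cache (LRU->MRU): [peach melon lime]
  7. access lime: HIT. Cache (LRU->MRU): [peach melon lime]
  8. access lime: HIT. Cache (LRU->MRU): [peach melon lime]
  9. access lime: HIT. Cache (LRU->MRU): [peach melon lime]
  10. access lime: HIT. Cache (LRU->MRU): [peach melon lime]
  11. access lime: HIT. Cache (LRU->MRU): [peach melon lime]
  12. access lime: HIT. Cache (LRU->MRU): [peach melon lime]
  13. access lime: HIT. Cache (LRU->MRU): [peach melon lime]
  14. access lime: HIT. Cache (LRU->MRU): [peach melon lime]
  15. access peach: HIT. Cache (LRU->MRU): [melon lime peach]
  16. access melon: HIT. Cache (LRU->MRU): [lime peach melon]
  17. access lime: HIT. Cache (LRU->MRU): [peach melon lime]
  18. access lime: HIT. Cache (LRU->MRU): [peach melon lime]
  19. access lime: HIT. Cache (LRU->MRU): [peach melon lime]
  20. access lime: HIT. Cache (LRU->MRU): [peach melon lime]
  21. access peach: HIT. Cache (LRU->MRU): [melon lime peach]
Total: 17 hits, 4 misses, 1 evictions

Answer: MMMMHHHHHHHHHHHHHHHHH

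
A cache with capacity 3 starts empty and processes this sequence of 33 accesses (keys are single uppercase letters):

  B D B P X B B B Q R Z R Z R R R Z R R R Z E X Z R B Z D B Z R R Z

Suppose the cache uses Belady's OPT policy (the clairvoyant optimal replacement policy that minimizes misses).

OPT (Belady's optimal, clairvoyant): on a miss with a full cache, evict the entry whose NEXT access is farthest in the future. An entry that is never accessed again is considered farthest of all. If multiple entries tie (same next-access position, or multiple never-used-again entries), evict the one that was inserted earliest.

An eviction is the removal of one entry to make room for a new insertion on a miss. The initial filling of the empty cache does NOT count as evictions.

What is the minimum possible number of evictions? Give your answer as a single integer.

Answer: 9

Derivation:
OPT (Belady) simulation (capacity=3):
  1. access B: MISS. Cache: [B]
  2. access D: MISS. Cache: [B D]
  3. access B: HIT. Next use of B: step 6. Cache: [B D]
  4. access P: MISS. Cache: [B D P]
  5. access X: MISS, evict P (next use: never). Cache: [B D X]
  6. access B: HIT. Next use of B: step 7. Cache: [B D X]
  7. access B: HIT. Next use of B: step 8. Cache: [B D X]
  8. access B: HIT. Next use of B: step 26. Cache: [B D X]
  9. access Q: MISS, evict D (next use: step 28). Cache: [B X Q]
  10. access R: MISS, evict Q (next use: never). Cache: [B X R]
  11. access Z: MISS, evict B (next use: step 26). Cache: [X R Z]
  12. access R: HIT. Next use of R: step 14. Cache: [X R Z]
  13. access Z: HIT. Next use of Z: step 17. Cache: [X R Z]
  14. access R: HIT. Next use of R: step 15. Cache: [X R Z]
  15. access R: HIT. Next use of R: step 16. Cache: [X R Z]
  16. access R: HIT. Next use of R: step 18. Cache: [X R Z]
  17. access Z: HIT. Next use of Z: step 21. Cache: [X R Z]
  18. access R: HIT. Next use of R: step 19. Cache: [X R Z]
  19. access R: HIT. Next use of R: step 20. Cache: [X R Z]
  20. access R: HIT. Next use of R: step 25. Cache: [X R Z]
  21. access Z: HIT. Next use of Z: step 24. Cache: [X R Z]
  22. access E: MISS, evict R (next use: step 25). Cache: [X Z E]
  23. access X: HIT. Next use of X: never. Cache: [X Z E]
  24. access Z: HIT. Next use of Z: step 27. Cache: [X Z E]
  25. access R: MISS, evict X (next use: never). Cache: [Z E R]
  26. access B: MISS, evict E (next use: never). Cache: [Z R B]
  27. access Z: HIT. Next use of Z: step 30. Cache: [Z R B]
  28. access D: MISS, evict R (next use: step 31). Cache: [Z B D]
  29. access B: HIT. Next use of B: never. Cache: [Z B D]
  30. access Z: HIT. Next use of Z: step 33. Cache: [Z B D]
  31. access R: MISS, evict B (next use: never). Cache: [Z D R]
  32. access R: HIT. Next use of R: never. Cache: [Z D R]
  33. access Z: HIT. Next use of Z: never. Cache: [Z D R]
Total: 21 hits, 12 misses, 9 evictions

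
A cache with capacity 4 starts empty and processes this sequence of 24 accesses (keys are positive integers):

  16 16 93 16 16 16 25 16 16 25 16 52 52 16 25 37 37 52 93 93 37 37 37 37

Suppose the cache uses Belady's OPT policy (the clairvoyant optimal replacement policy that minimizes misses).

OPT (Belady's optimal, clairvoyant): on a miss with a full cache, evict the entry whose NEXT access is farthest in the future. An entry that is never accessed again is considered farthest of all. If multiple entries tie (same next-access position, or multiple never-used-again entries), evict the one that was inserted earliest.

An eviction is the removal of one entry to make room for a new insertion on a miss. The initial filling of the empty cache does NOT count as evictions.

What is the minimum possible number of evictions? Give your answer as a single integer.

OPT (Belady) simulation (capacity=4):
  1. access 16: MISS. Cache: [16]
  2. access 16: HIT. Next use of 16: step 4. Cache: [16]
  3. access 93: MISS. Cache: [16 93]
  4. access 16: HIT. Next use of 16: step 5. Cache: [16 93]
  5. access 16: HIT. Next use of 16: step 6. Cache: [16 93]
  6. access 16: HIT. Next use of 16: step 8. Cache: [16 93]
  7. access 25: MISS. Cache: [16 93 25]
  8. access 16: HIT. Next use of 16: step 9. Cache: [16 93 25]
  9. access 16: HIT. Next use of 16: step 11. Cache: [16 93 25]
  10. access 25: HIT. Next use of 25: step 15. Cache: [16 93 25]
  11. access 16: HIT. Next use of 16: step 14. Cache: [16 93 25]
  12. access 52: MISS. Cache: [16 93 25 52]
  13. access 52: HIT. Next use of 52: step 18. Cache: [16 93 25 52]
  14. access 16: HIT. Next use of 16: never. Cache: [16 93 25 52]
  15. access 25: HIT. Next use of 25: never. Cache: [16 93 25 52]
  16. access 37: MISS, evict 16 (next use: never). Cache: [93 25 52 37]
  17. access 37: HIT. Next use of 37: step 21. Cache: [93 25 52 37]
  18. access 52: HIT. Next use of 52: never. Cache: [93 25 52 37]
  19. access 93: HIT. Next use of 93: step 20. Cache: [93 25 52 37]
  20. access 93: HIT. Next use of 93: never. Cache: [93 25 52 37]
  21. access 37: HIT. Next use of 37: step 22. Cache: [93 25 52 37]
  22. access 37: HIT. Next use of 37: step 23. Cache: [93 25 52 37]
  23. access 37: HIT. Next use of 37: step 24. Cache: [93 25 52 37]
  24. access 37: HIT. Next use of 37: never. Cache: [93 25 52 37]
Total: 19 hits, 5 misses, 1 evictions

Answer: 1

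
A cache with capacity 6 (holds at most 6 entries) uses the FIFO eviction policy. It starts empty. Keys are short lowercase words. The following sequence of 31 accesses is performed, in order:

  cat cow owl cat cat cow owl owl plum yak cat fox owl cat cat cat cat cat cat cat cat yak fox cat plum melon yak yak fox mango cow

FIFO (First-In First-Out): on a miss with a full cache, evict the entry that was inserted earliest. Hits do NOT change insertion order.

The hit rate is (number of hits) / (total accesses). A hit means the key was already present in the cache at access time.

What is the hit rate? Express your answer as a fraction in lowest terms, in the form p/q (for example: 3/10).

FIFO simulation (capacity=6):
  1. access cat: MISS. Cache (old->new): [cat]
  2. access cow: MISS. Cache (old->new): [cat cow]
  3. access owl: MISS. Cache (old->new): [cat cow owl]
  4. access cat: HIT. Cache (old->new): [cat cow owl]
  5. access cat: HIT. Cache (old->new): [cat cow owl]
  6. access cow: HIT. Cache (old->new): [cat cow owl]
  7. access owl: HIT. Cache (old->new): [cat cow owl]
  8. access owl: HIT. Cache (old->new): [cat cow owl]
  9. access plum: MISS. Cache (old->new): [cat cow owl plum]
  10. access yak: MISS. Cache (old->new): [cat cow owl plum yak]
  11. access cat: HIT. Cache (old->new): [cat cow owl plum yak]
  12. access fox: MISS. Cache (old->new): [cat cow owl plum yak fox]
  13. access owl: HIT. Cache (old->new): [cat cow owl plum yak fox]
  14. access cat: HIT. Cache (old->new): [cat cow owl plum yak fox]
  15. access cat: HIT. Cache (old->new): [cat cow owl plum yak fox]
  16. access cat: HIT. Cache (old->new): [cat cow owl plum yak fox]
  17. access cat: HIT. Cache (old->new): [cat cow owl plum yak fox]
  18. access cat: HIT. Cache (old->new): [cat cow owl plum yak fox]
  19. access cat: HIT. Cache (old->new): [cat cow owl plum yak fox]
  20. access cat: HIT. Cache (old->new): [cat cow owl plum yak fox]
  21. access cat: HIT. Cache (old->new): [cat cow owl plum yak fox]
  22. access yak: HIT. Cache (old->new): [cat cow owl plum yak fox]
  23. access fox: HIT. Cache (old->new): [cat cow owl plum yak fox]
  24. access cat: HIT. Cache (old->new): [cat cow owl plum yak fox]
  25. access plum: HIT. Cache (old->new): [cat cow owl plum yak fox]
  26. access melon: MISS, evict cat. Cache (old->new): [cow owl plum yak fox melon]
  27. access yak: HIT. Cache (old->new): [cow owl plum yak fox melon]
  28. access yak: HIT. Cache (old->new): [cow owl plum yak fox melon]
  29. access fox: HIT. Cache (old->new): [cow owl plum yak fox melon]
  30. access mango: MISS, evict cow. Cache (old->new): [owl plum yak fox melon mango]
  31. access cow: MISS, evict owl. Cache (old->new): [plum yak fox melon mango cow]
Total: 22 hits, 9 misses, 3 evictions

Hit rate = 22/31

Answer: 22/31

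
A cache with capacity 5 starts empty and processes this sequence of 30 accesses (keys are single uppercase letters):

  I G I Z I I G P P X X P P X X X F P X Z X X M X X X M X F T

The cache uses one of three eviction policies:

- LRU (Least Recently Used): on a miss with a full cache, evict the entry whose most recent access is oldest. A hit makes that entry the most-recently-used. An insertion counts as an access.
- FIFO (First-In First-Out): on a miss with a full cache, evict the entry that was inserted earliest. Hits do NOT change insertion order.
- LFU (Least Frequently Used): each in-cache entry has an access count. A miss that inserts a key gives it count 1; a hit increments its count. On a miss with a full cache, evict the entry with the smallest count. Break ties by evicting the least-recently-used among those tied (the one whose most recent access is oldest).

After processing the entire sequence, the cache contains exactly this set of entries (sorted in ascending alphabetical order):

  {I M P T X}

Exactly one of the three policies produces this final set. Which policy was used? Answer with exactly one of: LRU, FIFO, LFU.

Answer: LFU

Derivation:
Simulating under each policy and comparing final sets:
  LRU: final set = {F M T X Z} -> differs
  FIFO: final set = {F M P T X} -> differs
  LFU: final set = {I M P T X} -> MATCHES target
Only LFU produces the target set.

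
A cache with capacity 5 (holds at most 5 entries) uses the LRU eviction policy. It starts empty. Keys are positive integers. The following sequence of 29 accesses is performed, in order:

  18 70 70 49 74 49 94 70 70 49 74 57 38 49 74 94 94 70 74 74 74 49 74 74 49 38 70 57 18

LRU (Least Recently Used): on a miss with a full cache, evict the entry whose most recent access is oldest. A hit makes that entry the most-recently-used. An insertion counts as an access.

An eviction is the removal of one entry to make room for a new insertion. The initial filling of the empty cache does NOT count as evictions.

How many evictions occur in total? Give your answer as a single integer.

Answer: 6

Derivation:
LRU simulation (capacity=5):
  1. access 18: MISS. Cache (LRU->MRU): [18]
  2. access 70: MISS. Cache (LRU->MRU): [18 70]
  3. access 70: HIT. Cache (LRU->MRU): [18 70]
  4. access 49: MISS. Cache (LRU->MRU): [18 70 49]
  5. access 74: MISS. Cache (LRU->MRU): [18 70 49 74]
  6. access 49: HIT. Cache (LRU->MRU): [18 70 74 49]
  7. access 94: MISS. Cache (LRU->MRU): [18 70 74 49 94]
  8. access 70: HIT. Cache (LRU->MRU): [18 74 49 94 70]
  9. access 70: HIT. Cache (LRU->MRU): [18 74 49 94 70]
  10. access 49: HIT. Cache (LRU->MRU): [18 74 94 70 49]
  11. access 74: HIT. Cache (LRU->MRU): [18 94 70 49 74]
  12. access 57: MISS, evict 18. Cache (LRU->MRU): [94 70 49 74 57]
  13. access 38: MISS, evict 94. Cache (LRU->MRU): [70 49 74 57 38]
  14. access 49: HIT. Cache (LRU->MRU): [70 74 57 38 49]
  15. access 74: HIT. Cache (LRU->MRU): [70 57 38 49 74]
  16. access 94: MISS, evict 70. Cache (LRU->MRU): [57 38 49 74 94]
  17. access 94: HIT. Cache (LRU->MRU): [57 38 49 74 94]
  18. access 70: MISS, evict 57. Cache (LRU->MRU): [38 49 74 94 70]
  19. access 74: HIT. Cache (LRU->MRU): [38 49 94 70 74]
  20. access 74: HIT. Cache (LRU->MRU): [38 49 94 70 74]
  21. access 74: HIT. Cache (LRU->MRU): [38 49 94 70 74]
  22. access 49: HIT. Cache (LRU->MRU): [38 94 70 74 49]
  23. access 74: HIT. Cache (LRU->MRU): [38 94 70 49 74]
  24. access 74: HIT. Cache (LRU->MRU): [38 94 70 49 74]
  25. access 49: HIT. Cache (LRU->MRU): [38 94 70 74 49]
  26. access 38: HIT. Cache (LRU->MRU): [94 70 74 49 38]
  27. access 70: HIT. Cache (LRU->MRU): [94 74 49 38 70]
  28. access 57: MISS, evict 94. Cache (LRU->MRU): [74 49 38 70 57]
  29. access 18: MISS, evict 74. Cache (LRU->MRU): [49 38 70 57 18]
Total: 18 hits, 11 misses, 6 evictions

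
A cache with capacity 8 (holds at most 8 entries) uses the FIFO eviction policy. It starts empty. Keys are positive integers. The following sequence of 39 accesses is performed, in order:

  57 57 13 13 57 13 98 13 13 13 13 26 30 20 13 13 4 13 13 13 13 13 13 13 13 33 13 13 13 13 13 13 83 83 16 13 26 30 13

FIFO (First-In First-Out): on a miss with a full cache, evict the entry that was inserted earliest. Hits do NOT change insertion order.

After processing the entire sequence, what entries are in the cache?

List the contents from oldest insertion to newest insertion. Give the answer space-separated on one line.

FIFO simulation (capacity=8):
  1. access 57: MISS. Cache (old->new): [57]
  2. access 57: HIT. Cache (old->new): [57]
  3. access 13: MISS. Cache (old->new): [57 13]
  4. access 13: HIT. Cache (old->new): [57 13]
  5. access 57: HIT. Cache (old->new): [57 13]
  6. access 13: HIT. Cache (old->new): [57 13]
  7. access 98: MISS. Cache (old->new): [57 13 98]
  8. access 13: HIT. Cache (old->new): [57 13 98]
  9. access 13: HIT. Cache (old->new): [57 13 98]
  10. access 13: HIT. Cache (old->new): [57 13 98]
  11. access 13: HIT. Cache (old->new): [57 13 98]
  12. access 26: MISS. Cache (old->new): [57 13 98 26]
  13. access 30: MISS. Cache (old->new): [57 13 98 26 30]
  14. access 20: MISS. Cache (old->new): [57 13 98 26 30 20]
  15. access 13: HIT. Cache (old->new): [57 13 98 26 30 20]
  16. access 13: HIT. Cache (old->new): [57 13 98 26 30 20]
  17. access 4: MISS. Cache (old->new): [57 13 98 26 30 20 4]
  18. access 13: HIT. Cache (old->new): [57 13 98 26 30 20 4]
  19. access 13: HIT. Cache (old->new): [57 13 98 26 30 20 4]
  20. access 13: HIT. Cache (old->new): [57 13 98 26 30 20 4]
  21. access 13: HIT. Cache (old->new): [57 13 98 26 30 20 4]
  22. access 13: HIT. Cache (old->new): [57 13 98 26 30 20 4]
  23. access 13: HIT. Cache (old->new): [57 13 98 26 30 20 4]
  24. access 13: HIT. Cache (old->new): [57 13 98 26 30 20 4]
  25. access 13: HIT. Cache (old->new): [57 13 98 26 30 20 4]
  26. access 33: MISS. Cache (old->new): [57 13 98 26 30 20 4 33]
  27. access 13: HIT. Cache (old->new): [57 13 98 26 30 20 4 33]
  28. access 13: HIT. Cache (old->new): [57 13 98 26 30 20 4 33]
  29. access 13: HIT. Cache (old->new): [57 13 98 26 30 20 4 33]
  30. access 13: HIT. Cache (old->new): [57 13 98 26 30 20 4 33]
  31. access 13: HIT. Cache (old->new): [57 13 98 26 30 20 4 33]
  32. access 13: HIT. Cache (old->new): [57 13 98 26 30 20 4 33]
  33. access 83: MISS, evict 57. Cache (old->new): [13 98 26 30 20 4 33 83]
  34. access 83: HIT. Cache (old->new): [13 98 26 30 20 4 33 83]
  35. access 16: MISS, evict 13. Cache (old->new): [98 26 30 20 4 33 83 16]
  36. access 13: MISS, evict 98. Cache (old->new): [26 30 20 4 33 83 16 13]
  37. access 26: HIT. Cache (old->new): [26 30 20 4 33 83 16 13]
  38. access 30: HIT. Cache (old->new): [26 30 20 4 33 83 16 13]
  39. access 13: HIT. Cache (old->new): [26 30 20 4 33 83 16 13]
Total: 28 hits, 11 misses, 3 evictions

Answer: 26 30 20 4 33 83 16 13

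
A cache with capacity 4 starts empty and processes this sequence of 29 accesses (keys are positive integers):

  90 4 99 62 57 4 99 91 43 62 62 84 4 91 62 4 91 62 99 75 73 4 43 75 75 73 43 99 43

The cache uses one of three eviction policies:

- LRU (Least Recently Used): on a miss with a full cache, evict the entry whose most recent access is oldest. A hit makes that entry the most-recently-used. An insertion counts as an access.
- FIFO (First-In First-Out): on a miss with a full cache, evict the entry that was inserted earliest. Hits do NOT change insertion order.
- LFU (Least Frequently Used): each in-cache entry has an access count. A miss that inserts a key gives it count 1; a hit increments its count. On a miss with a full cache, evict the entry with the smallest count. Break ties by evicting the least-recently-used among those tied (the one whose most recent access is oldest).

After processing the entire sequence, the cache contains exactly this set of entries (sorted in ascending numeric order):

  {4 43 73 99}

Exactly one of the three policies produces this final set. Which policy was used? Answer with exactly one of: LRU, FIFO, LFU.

Answer: FIFO

Derivation:
Simulating under each policy and comparing final sets:
  LRU: final set = {43 73 75 99} -> differs
  FIFO: final set = {4 43 73 99} -> MATCHES target
  LFU: final set = {4 43 62 99} -> differs
Only FIFO produces the target set.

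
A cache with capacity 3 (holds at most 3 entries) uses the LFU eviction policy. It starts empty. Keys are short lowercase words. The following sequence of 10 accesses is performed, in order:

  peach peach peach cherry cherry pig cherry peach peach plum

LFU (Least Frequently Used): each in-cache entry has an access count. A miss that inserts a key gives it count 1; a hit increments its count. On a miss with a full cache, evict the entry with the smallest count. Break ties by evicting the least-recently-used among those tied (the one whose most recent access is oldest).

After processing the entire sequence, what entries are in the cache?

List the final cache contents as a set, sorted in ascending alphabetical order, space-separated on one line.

LFU simulation (capacity=3):
  1. access peach: MISS. Cache: [peach(c=1)]
  2. access peach: HIT, count now 2. Cache: [peach(c=2)]
  3. access peach: HIT, count now 3. Cache: [peach(c=3)]
  4. access cherry: MISS. Cache: [cherry(c=1) peach(c=3)]
  5. access cherry: HIT, count now 2. Cache: [cherry(c=2) peach(c=3)]
  6. access pig: MISS. Cache: [pig(c=1) cherry(c=2) peach(c=3)]
  7. access cherry: HIT, count now 3. Cache: [pig(c=1) peach(c=3) cherry(c=3)]
  8. access peach: HIT, count now 4. Cache: [pig(c=1) cherry(c=3) peach(c=4)]
  9. access peach: HIT, count now 5. Cache: [pig(c=1) cherry(c=3) peach(c=5)]
  10. access plum: MISS, evict pig(c=1). Cache: [plum(c=1) cherry(c=3) peach(c=5)]
Total: 6 hits, 4 misses, 1 evictions

Answer: cherry peach plum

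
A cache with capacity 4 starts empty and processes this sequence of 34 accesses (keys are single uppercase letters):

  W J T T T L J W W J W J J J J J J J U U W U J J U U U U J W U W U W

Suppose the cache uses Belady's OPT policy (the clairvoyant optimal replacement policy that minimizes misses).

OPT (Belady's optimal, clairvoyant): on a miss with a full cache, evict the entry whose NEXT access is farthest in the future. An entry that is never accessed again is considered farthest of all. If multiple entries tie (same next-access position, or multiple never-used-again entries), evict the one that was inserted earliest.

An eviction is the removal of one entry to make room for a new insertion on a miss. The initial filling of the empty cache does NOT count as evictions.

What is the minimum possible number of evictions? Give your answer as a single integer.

OPT (Belady) simulation (capacity=4):
  1. access W: MISS. Cache: [W]
  2. access J: MISS. Cache: [W J]
  3. access T: MISS. Cache: [W J T]
  4. access T: HIT. Next use of T: step 5. Cache: [W J T]
  5. access T: HIT. Next use of T: never. Cache: [W J T]
  6. access L: MISS. Cache: [W J T L]
  7. access J: HIT. Next use of J: step 10. Cache: [W J T L]
  8. access W: HIT. Next use of W: step 9. Cache: [W J T L]
  9. access W: HIT. Next use of W: step 11. Cache: [W J T L]
  10. access J: HIT. Next use of J: step 12. Cache: [W J T L]
  11. access W: HIT. Next use of W: step 21. Cache: [W J T L]
  12. access J: HIT. Next use of J: step 13. Cache: [W J T L]
  13. access J: HIT. Next use of J: step 14. Cache: [W J T L]
  14. access J: HIT. Next use of J: step 15. Cache: [W J T L]
  15. access J: HIT. Next use of J: step 16. Cache: [W J T L]
  16. access J: HIT. Next use of J: step 17. Cache: [W J T L]
  17. access J: HIT. Next use of J: step 18. Cache: [W J T L]
  18. access J: HIT. Next use of J: step 23. Cache: [W J T L]
  19. access U: MISS, evict T (next use: never). Cache: [W J L U]
  20. access U: HIT. Next use of U: step 22. Cache: [W J L U]
  21. access W: HIT. Next use of W: step 30. Cache: [W J L U]
  22. access U: HIT. Next use of U: step 25. Cache: [W J L U]
  23. access J: HIT. Next use of J: step 24. Cache: [W J L U]
  24. access J: HIT. Next use of J: step 29. Cache: [W J L U]
  25. access U: HIT. Next use of U: step 26. Cache: [W J L U]
  26. access U: HIT. Next use of U: step 27. Cache: [W J L U]
  27. access U: HIT. Next use of U: step 28. Cache: [W J L U]
  28. access U: HIT. Next use of U: step 31. Cache: [W J L U]
  29. access J: HIT. Next use of J: never. Cache: [W J L U]
  30. access W: HIT. Next use of W: step 32. Cache: [W J L U]
  31. access U: HIT. Next use of U: step 33. Cache: [W J L U]
  32. access W: HIT. Next use of W: step 34. Cache: [W J L U]
  33. access U: HIT. Next use of U: never. Cache: [W J L U]
  34. access W: HIT. Next use of W: never. Cache: [W J L U]
Total: 29 hits, 5 misses, 1 evictions

Answer: 1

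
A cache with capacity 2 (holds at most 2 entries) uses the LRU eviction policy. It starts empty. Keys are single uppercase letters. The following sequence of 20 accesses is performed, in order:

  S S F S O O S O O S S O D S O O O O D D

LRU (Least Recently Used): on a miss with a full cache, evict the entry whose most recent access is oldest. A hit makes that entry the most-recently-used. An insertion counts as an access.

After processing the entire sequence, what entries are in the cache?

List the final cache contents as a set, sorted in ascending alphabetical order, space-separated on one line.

LRU simulation (capacity=2):
  1. access S: MISS. Cache (LRU->MRU): [S]
  2. access S: HIT. Cache (LRU->MRU): [S]
  3. access F: MISS. Cache (LRU->MRU): [S F]
  4. access S: HIT. Cache (LRU->MRU): [F S]
  5. access O: MISS, evict F. Cache (LRU->MRU): [S O]
  6. access O: HIT. Cache (LRU->MRU): [S O]
  7. access S: HIT. Cache (LRU->MRU): [O S]
  8. access O: HIT. Cache (LRU->MRU): [S O]
  9. access O: HIT. Cache (LRU->MRU): [S O]
  10. access S: HIT. Cache (LRU->MRU): [O S]
  11. access S: HIT. Cache (LRU->MRU): [O S]
  12. access O: HIT. Cache (LRU->MRU): [S O]
  13. access D: MISS, evict S. Cache (LRU->MRU): [O D]
  14. access S: MISS, evict O. Cache (LRU->MRU): [D S]
  15. access O: MISS, evict D. Cache (LRU->MRU): [S O]
  16. access O: HIT. Cache (LRU->MRU): [S O]
  17. access O: HIT. Cache (LRU->MRU): [S O]
  18. access O: HIT. Cache (LRU->MRU): [S O]
  19. access D: MISS, evict S. Cache (LRU->MRU): [O D]
  20. access D: HIT. Cache (LRU->MRU): [O D]
Total: 13 hits, 7 misses, 5 evictions

Answer: D O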